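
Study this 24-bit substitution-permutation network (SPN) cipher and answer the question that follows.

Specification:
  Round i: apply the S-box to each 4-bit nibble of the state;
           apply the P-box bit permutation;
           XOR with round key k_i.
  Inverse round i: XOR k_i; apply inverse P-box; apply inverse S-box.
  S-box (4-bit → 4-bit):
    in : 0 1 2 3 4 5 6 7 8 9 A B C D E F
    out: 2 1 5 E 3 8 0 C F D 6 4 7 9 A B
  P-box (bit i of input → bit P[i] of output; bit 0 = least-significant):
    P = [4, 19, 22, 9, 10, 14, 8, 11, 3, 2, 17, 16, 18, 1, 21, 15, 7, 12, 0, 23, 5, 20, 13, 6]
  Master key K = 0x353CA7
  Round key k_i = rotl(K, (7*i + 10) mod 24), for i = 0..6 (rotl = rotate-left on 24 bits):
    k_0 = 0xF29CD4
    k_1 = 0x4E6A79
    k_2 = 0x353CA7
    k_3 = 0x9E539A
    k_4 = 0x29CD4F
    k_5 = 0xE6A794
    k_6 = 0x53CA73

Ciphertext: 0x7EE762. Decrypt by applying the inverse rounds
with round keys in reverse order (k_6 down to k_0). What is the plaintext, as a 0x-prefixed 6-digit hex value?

s_0 = ciphertext = 0x7EE762
s_1 = InvRound(s_0, k_6) = 0xBB2594
s_2 = InvRound(s_1, k_5) = 0x06D563
s_3 = InvRound(s_2, k_4) = 0x102850
s_4 = InvRound(s_3, k_3) = 0x7F423E
s_5 = InvRound(s_4, k_2) = 0xBC62F8
s_6 = InvRound(s_5, k_1) = 0x09BB5B
s_7 = InvRound(s_6, k_0) = 0xA9A823

0xA9A823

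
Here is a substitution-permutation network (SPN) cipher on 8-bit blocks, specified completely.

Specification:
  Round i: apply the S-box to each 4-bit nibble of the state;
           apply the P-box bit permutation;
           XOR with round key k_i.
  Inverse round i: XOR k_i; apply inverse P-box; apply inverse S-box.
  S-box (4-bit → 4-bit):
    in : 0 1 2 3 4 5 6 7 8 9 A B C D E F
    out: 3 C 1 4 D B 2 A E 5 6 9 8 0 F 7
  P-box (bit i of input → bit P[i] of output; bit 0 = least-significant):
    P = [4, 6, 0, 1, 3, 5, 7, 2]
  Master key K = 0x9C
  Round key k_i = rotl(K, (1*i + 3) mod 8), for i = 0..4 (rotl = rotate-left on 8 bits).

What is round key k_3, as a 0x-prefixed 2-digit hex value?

0x27

K = 0x9C
k_0 = rotl(K, (1*0+3) mod 8) = rotl(K, 3) = 0xE4
k_1 = rotl(K, (1*1+3) mod 8) = rotl(K, 4) = 0xC9
k_2 = rotl(K, (1*2+3) mod 8) = rotl(K, 5) = 0x93
k_3 = rotl(K, (1*3+3) mod 8) = rotl(K, 6) = 0x27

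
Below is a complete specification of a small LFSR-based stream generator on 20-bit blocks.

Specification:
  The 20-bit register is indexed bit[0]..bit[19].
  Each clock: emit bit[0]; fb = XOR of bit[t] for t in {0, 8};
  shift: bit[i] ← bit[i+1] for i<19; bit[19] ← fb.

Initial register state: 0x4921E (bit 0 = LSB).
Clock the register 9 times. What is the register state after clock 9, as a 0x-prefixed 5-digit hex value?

0x46249

reg_0 = 0x4921E
clock 1: out=0, reg = 0x2490F
clock 2: out=1, reg = 0x12487
clock 3: out=1, reg = 0x89243
clock 4: out=1, reg = 0xC4921
clock 5: out=1, reg = 0x62490
clock 6: out=0, reg = 0x31248
clock 7: out=0, reg = 0x18924
clock 8: out=0, reg = 0x8C492
clock 9: out=0, reg = 0x46249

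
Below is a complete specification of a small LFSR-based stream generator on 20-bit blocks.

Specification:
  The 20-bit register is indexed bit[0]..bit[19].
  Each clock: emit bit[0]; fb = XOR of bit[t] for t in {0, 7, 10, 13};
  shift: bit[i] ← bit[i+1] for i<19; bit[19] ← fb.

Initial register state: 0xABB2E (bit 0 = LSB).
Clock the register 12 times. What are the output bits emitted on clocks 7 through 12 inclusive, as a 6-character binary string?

reg_0 = 0xABB2E
clock 1: out=0, reg = 0xD5D97
clock 2: out=1, reg = 0xEAECB
clock 3: out=1, reg = 0x75765
clock 4: out=1, reg = 0x3ABB2
clock 5: out=0, reg = 0x1D5D9
clock 6: out=1, reg = 0x8EAEC
clock 7: out=0, reg = 0x47576
clock 8: out=0, reg = 0x23ABB
clock 9: out=1, reg = 0x91D5D
clock 10: out=1, reg = 0x48EAE
clock 11: out=0, reg = 0x24757
clock 12: out=1, reg = 0x123AB

001101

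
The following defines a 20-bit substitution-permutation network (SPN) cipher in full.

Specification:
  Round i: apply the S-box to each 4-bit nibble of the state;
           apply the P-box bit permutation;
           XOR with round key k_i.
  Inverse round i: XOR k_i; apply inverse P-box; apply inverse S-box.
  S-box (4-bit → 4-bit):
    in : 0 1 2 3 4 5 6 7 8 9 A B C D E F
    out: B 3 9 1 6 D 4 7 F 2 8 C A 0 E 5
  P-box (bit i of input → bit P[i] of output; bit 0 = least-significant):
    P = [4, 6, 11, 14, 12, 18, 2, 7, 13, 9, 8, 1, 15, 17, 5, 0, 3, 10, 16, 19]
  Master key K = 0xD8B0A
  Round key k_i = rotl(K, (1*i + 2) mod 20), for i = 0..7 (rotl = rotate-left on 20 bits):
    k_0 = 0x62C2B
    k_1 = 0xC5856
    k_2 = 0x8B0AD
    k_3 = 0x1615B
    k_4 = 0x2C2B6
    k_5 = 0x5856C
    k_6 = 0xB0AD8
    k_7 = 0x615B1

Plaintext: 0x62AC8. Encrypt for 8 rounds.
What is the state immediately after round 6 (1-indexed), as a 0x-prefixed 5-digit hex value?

0xDE542

s_0 = plaintext = 0x62AC8
s_1 = Round(s_0, k_0) = 0x3E4F8
s_2 = Round(s_1, k_1) = 0xE032B
s_3 = Round(s_2, k_2) = 0x34C2C
s_4 = Round(s_3, k_3) = 0x333B1
s_5 = Round(s_4, k_4) = 0x2626A
s_6 = Round(s_5, k_5) = 0xDE542
s_7 = Round(s_6, k_6) = 0xD6BEF
s_8 = Round(s_7, k_7) = 0x21C07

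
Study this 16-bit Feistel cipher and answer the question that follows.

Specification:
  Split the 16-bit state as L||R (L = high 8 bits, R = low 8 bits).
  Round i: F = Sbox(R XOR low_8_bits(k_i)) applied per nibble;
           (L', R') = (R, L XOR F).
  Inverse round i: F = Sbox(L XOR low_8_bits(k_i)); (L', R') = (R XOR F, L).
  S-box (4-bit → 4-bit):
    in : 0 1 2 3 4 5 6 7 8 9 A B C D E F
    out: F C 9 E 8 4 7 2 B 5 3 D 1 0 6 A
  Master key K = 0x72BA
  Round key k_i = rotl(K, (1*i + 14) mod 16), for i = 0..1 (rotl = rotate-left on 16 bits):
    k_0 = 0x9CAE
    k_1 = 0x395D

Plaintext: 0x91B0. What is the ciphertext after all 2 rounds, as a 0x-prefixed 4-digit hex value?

0x5743

s_0 = plaintext = 0x91B0
s_1 = Round(s_0, k_0) = 0xB057
s_2 = Round(s_1, k_1) = 0x5743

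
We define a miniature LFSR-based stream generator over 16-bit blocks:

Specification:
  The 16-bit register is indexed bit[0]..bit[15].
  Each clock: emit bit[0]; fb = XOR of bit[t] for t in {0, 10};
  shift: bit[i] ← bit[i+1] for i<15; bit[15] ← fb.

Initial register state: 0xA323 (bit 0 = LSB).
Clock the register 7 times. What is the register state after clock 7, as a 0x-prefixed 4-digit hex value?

reg_0 = 0xA323
clock 1: out=1, reg = 0xD191
clock 2: out=1, reg = 0xE8C8
clock 3: out=0, reg = 0x7464
clock 4: out=0, reg = 0xBA32
clock 5: out=0, reg = 0x5D19
clock 6: out=1, reg = 0x2E8C
clock 7: out=0, reg = 0x9746

0x9746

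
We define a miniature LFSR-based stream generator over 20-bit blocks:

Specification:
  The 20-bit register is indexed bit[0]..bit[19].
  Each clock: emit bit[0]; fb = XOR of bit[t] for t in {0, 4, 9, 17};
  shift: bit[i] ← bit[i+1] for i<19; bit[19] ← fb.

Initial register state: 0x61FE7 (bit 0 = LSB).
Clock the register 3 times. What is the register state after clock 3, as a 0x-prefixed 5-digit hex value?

reg_0 = 0x61FE7
clock 1: out=1, reg = 0xB0FF3
clock 2: out=1, reg = 0x587F9
clock 3: out=1, reg = 0xAC3FC

0xAC3FC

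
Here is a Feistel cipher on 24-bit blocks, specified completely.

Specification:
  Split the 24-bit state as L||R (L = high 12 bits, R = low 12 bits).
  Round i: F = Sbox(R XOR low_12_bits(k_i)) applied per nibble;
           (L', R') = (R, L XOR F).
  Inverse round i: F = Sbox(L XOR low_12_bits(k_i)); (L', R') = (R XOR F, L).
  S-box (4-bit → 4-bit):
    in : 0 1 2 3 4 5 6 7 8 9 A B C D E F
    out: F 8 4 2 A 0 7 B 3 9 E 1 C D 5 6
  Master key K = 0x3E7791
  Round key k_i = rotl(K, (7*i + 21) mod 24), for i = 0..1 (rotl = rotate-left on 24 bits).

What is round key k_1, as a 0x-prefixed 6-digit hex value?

K = 0x3E7791
k_0 = rotl(K, (7*0+21) mod 24) = rotl(K, 21) = 0x27CEF2
k_1 = rotl(K, (7*1+21) mod 24) = rotl(K, 4) = 0xE77913

0xE77913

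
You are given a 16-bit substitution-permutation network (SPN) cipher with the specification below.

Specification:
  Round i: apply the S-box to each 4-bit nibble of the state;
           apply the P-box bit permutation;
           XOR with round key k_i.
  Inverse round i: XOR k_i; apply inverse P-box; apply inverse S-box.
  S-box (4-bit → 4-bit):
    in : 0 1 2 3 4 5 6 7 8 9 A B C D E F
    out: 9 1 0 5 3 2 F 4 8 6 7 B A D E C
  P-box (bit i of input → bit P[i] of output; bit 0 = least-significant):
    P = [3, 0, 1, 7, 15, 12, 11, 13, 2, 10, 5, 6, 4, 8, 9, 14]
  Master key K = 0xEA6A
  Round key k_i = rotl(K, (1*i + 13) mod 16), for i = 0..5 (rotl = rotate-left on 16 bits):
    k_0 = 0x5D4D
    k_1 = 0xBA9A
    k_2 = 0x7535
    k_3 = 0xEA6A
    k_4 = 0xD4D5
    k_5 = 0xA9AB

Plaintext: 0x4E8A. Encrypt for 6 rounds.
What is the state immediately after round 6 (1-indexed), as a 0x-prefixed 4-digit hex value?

0xDCAF

s_0 = plaintext = 0x4E8A
s_1 = Round(s_0, k_0) = 0x7836
s_2 = Round(s_1, k_1) = 0x3051
s_3 = Round(s_2, k_2) = 0x6769
s_4 = Round(s_3, k_3) = 0x1159
s_5 = Round(s_4, k_4) = 0xC4C2
s_6 = Round(s_5, k_5) = 0xDCAF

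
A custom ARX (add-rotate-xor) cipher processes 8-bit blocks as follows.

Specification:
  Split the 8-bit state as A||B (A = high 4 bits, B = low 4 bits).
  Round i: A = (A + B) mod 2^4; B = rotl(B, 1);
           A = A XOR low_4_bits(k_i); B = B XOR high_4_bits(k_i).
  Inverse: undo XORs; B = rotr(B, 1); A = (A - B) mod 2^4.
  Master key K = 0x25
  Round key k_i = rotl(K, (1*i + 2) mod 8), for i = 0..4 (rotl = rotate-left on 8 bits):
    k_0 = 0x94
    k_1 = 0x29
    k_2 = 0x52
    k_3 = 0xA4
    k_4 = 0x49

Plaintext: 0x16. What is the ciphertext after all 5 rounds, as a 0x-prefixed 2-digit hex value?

s_0 = plaintext = 0x16
s_1 = Round(s_0, k_0) = 0x35
s_2 = Round(s_1, k_1) = 0x18
s_3 = Round(s_2, k_2) = 0xB4
s_4 = Round(s_3, k_3) = 0xB2
s_5 = Round(s_4, k_4) = 0x40

0x40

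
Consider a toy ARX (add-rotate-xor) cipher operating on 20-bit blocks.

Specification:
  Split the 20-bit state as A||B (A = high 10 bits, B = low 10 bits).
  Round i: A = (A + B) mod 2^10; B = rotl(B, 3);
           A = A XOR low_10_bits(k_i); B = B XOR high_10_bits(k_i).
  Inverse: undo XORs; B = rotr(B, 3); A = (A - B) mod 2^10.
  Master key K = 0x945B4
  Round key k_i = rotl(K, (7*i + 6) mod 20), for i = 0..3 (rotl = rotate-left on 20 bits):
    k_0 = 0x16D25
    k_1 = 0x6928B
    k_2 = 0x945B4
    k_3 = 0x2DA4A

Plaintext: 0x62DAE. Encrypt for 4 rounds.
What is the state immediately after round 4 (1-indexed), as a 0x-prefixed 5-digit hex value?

s_0 = plaintext = 0x62DAE
s_1 = Round(s_0, k_0) = 0x87128
s_2 = Round(s_1, k_1) = 0x73CE6
s_3 = Round(s_2, k_2) = 0xC0560
s_4 = Round(s_3, k_3) = 0x8AFB4

0x8AFB4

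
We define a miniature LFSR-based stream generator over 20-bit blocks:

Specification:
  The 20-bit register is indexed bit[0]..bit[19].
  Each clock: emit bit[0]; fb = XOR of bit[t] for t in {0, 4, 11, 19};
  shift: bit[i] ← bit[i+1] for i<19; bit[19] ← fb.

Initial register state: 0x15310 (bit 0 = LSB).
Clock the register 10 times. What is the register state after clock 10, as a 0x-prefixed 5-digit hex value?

0xFE454

reg_0 = 0x15310
clock 1: out=0, reg = 0x8A988
clock 2: out=0, reg = 0x454C4
clock 3: out=0, reg = 0x22A62
clock 4: out=0, reg = 0x91531
clock 5: out=1, reg = 0xC8A98
clock 6: out=0, reg = 0xE454C
clock 7: out=0, reg = 0xF22A6
clock 8: out=0, reg = 0xF9153
clock 9: out=1, reg = 0xFC8A9
clock 10: out=1, reg = 0xFE454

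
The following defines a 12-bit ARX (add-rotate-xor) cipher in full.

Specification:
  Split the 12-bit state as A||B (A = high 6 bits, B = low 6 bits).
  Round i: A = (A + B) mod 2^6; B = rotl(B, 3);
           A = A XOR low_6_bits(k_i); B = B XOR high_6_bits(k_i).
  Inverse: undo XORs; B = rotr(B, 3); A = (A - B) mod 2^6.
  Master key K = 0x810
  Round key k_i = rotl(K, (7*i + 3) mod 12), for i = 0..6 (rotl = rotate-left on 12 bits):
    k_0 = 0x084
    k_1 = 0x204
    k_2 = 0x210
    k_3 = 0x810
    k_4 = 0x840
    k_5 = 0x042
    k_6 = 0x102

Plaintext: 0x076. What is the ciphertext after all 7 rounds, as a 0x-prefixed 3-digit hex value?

s_0 = plaintext = 0x076
s_1 = Round(s_0, k_0) = 0xCF4
s_2 = Round(s_1, k_1) = 0x8EE
s_3 = Round(s_2, k_2) = 0x07D
s_4 = Round(s_3, k_3) = 0xB8F
s_5 = Round(s_4, k_4) = 0xF58
s_6 = Round(s_5, k_5) = 0x5C2
s_7 = Round(s_6, k_6) = 0x6D4

0x6D4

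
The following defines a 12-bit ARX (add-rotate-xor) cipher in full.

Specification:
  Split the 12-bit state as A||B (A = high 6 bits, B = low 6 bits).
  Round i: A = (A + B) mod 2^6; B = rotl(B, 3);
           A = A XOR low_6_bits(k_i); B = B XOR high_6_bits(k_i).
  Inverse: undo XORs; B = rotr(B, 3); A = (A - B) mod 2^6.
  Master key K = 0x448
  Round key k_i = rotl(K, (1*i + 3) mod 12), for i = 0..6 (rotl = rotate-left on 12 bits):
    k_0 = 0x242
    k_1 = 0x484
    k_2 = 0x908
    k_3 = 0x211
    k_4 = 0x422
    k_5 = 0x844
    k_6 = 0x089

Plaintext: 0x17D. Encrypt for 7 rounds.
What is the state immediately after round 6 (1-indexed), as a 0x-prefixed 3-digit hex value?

s_0 = plaintext = 0x17D
s_1 = Round(s_0, k_0) = 0x026
s_2 = Round(s_1, k_1) = 0x8A6
s_3 = Round(s_2, k_2) = 0x010
s_4 = Round(s_3, k_3) = 0x04A
s_5 = Round(s_4, k_4) = 0xA41
s_6 = Round(s_5, k_5) = 0xBA9
s_7 = Round(s_6, k_6) = 0x78F

0xBA9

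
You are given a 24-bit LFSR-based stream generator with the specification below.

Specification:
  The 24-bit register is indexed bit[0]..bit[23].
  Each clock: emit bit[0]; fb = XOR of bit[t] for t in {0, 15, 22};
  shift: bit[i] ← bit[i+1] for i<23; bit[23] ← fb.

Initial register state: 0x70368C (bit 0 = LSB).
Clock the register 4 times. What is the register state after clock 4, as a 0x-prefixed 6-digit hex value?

reg_0 = 0x70368C
clock 1: out=0, reg = 0xB81B46
clock 2: out=0, reg = 0x5C0DA3
clock 3: out=1, reg = 0x2E06D1
clock 4: out=1, reg = 0x970368

0x970368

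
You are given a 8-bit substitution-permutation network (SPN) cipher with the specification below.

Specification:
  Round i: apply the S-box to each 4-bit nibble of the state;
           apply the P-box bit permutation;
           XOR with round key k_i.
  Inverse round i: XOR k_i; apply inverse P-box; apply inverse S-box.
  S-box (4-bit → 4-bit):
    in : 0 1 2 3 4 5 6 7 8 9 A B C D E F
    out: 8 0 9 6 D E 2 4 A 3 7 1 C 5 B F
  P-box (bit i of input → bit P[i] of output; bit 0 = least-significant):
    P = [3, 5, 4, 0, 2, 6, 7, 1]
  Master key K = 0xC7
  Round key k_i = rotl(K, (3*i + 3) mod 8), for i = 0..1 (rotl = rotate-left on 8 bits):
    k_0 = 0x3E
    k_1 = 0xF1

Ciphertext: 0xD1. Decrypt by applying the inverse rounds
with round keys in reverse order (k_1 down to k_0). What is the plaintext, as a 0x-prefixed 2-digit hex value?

s_0 = ciphertext = 0xD1
s_1 = InvRound(s_0, k_1) = 0x16
s_2 = InvRound(s_1, k_0) = 0x19

0x19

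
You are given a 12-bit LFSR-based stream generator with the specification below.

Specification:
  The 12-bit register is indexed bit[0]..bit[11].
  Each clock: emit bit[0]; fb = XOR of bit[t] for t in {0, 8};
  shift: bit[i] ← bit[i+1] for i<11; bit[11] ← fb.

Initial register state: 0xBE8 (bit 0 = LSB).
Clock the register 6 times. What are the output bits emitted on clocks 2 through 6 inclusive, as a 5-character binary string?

reg_0 = 0xBE8
clock 1: out=0, reg = 0xDF4
clock 2: out=0, reg = 0xEFA
clock 3: out=0, reg = 0x77D
clock 4: out=1, reg = 0x3BE
clock 5: out=0, reg = 0x9DF
clock 6: out=1, reg = 0x4EF

00101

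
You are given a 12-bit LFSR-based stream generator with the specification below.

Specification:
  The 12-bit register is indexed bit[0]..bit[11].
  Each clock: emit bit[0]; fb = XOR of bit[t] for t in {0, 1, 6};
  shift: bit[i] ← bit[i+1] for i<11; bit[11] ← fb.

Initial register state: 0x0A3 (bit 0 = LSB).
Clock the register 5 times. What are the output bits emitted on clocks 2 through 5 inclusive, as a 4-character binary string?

reg_0 = 0x0A3
clock 1: out=1, reg = 0x051
clock 2: out=1, reg = 0x028
clock 3: out=0, reg = 0x014
clock 4: out=0, reg = 0x00A
clock 5: out=0, reg = 0x805

1000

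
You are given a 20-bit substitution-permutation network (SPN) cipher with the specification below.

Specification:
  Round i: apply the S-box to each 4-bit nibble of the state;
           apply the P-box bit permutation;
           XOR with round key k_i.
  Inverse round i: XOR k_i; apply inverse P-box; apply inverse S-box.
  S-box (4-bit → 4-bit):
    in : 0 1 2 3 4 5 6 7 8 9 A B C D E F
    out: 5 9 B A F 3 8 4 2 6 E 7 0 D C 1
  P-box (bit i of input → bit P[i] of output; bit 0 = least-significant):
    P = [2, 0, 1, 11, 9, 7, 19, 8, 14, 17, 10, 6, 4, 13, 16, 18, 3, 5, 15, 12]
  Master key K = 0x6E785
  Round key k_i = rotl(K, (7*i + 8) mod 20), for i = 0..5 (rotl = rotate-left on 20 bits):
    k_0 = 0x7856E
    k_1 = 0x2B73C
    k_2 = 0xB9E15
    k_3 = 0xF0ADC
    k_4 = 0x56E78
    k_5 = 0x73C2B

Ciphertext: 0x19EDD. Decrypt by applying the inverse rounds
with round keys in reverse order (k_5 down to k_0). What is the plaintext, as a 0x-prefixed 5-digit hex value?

0x51900

s_0 = ciphertext = 0x19EDD
s_1 = InvRound(s_0, k_5) = 0x92350
s_2 = InvRound(s_1, k_4) = 0x560E6
s_3 = InvRound(s_2, k_3) = 0x5550E
s_4 = InvRound(s_3, k_2) = 0x015DA
s_5 = InvRound(s_4, k_1) = 0x98350
s_6 = InvRound(s_5, k_0) = 0x51900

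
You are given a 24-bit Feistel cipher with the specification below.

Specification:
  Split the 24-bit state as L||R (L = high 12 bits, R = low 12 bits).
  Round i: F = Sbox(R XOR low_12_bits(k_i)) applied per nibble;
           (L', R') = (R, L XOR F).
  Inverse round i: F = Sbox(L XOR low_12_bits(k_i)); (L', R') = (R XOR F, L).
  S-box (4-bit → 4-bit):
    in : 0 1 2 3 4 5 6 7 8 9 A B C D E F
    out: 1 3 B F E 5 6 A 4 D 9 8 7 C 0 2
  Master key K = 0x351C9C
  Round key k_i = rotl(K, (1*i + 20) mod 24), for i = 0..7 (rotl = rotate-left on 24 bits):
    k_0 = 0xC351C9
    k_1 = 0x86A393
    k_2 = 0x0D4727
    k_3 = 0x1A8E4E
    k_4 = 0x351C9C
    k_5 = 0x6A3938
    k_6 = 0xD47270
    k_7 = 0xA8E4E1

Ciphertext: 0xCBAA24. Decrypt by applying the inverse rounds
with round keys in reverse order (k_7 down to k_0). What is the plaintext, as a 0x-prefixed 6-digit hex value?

0x252E7D

s_0 = ciphertext = 0xCBAA24
s_1 = InvRound(s_0, k_7) = 0xE7CCBA
s_2 = InvRound(s_1, k_6) = 0xBADE7C
s_3 = InvRound(s_2, k_5) = 0x5A9BAD
s_4 = InvRound(s_3, k_4) = 0x6585A9
s_5 = InvRound(s_4, k_3) = 0x19F658
s_6 = InvRound(s_5, k_2) = 0x0DC19F
s_7 = InvRound(s_6, k_1) = 0xE7D0DC
s_8 = InvRound(s_7, k_0) = 0x252E7D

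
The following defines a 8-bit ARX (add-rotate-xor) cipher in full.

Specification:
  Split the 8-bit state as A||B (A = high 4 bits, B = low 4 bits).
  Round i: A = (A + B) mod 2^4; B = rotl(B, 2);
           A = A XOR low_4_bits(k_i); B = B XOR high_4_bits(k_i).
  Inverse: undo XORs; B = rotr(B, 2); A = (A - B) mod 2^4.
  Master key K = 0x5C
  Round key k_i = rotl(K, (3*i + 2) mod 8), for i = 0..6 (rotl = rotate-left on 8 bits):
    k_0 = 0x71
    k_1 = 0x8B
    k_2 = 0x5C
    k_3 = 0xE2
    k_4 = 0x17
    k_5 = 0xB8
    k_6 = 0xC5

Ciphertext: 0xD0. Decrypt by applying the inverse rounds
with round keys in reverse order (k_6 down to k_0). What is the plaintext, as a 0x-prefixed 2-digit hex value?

0x22

s_0 = ciphertext = 0xD0
s_1 = InvRound(s_0, k_6) = 0x53
s_2 = InvRound(s_1, k_5) = 0xB2
s_3 = InvRound(s_2, k_4) = 0x0C
s_4 = InvRound(s_3, k_3) = 0xA8
s_5 = InvRound(s_4, k_2) = 0xF7
s_6 = InvRound(s_5, k_1) = 0x5F
s_7 = InvRound(s_6, k_0) = 0x22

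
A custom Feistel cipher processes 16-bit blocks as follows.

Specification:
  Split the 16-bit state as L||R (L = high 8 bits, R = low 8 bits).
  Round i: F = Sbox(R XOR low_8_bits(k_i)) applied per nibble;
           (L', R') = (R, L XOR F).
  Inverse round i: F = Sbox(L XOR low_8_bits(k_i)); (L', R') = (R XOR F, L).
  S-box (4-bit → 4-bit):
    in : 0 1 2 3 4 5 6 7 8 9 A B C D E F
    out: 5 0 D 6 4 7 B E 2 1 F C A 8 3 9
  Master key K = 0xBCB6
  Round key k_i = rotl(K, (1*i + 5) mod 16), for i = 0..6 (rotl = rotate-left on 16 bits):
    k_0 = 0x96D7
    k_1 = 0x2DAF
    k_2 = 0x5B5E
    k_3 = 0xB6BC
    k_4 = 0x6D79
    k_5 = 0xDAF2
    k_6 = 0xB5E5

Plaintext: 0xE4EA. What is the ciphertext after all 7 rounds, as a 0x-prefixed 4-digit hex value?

s_0 = plaintext = 0xE4EA
s_1 = Round(s_0, k_0) = 0xEA8C
s_2 = Round(s_1, k_1) = 0x8C3C
s_3 = Round(s_2, k_2) = 0x3C31
s_4 = Round(s_3, k_3) = 0x3114
s_5 = Round(s_4, k_4) = 0x1489
s_6 = Round(s_5, k_5) = 0x89F8
s_7 = Round(s_6, k_6) = 0xF881

0xF881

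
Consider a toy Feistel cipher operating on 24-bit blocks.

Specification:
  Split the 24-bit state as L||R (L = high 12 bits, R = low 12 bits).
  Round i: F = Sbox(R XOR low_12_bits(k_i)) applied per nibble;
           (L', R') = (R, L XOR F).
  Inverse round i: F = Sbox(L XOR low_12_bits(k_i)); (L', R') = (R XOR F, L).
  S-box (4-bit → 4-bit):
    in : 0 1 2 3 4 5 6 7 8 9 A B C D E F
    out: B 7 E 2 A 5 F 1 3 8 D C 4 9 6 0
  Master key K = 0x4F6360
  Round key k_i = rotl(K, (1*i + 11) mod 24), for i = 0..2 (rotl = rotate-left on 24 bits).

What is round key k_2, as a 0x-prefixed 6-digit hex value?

K = 0x4F6360
k_0 = rotl(K, (1*0+11) mod 24) = rotl(K, 11) = 0x1B027B
k_1 = rotl(K, (1*1+11) mod 24) = rotl(K, 12) = 0x3604F6
k_2 = rotl(K, (1*2+11) mod 24) = rotl(K, 13) = 0x6C09EC

0x6C09EC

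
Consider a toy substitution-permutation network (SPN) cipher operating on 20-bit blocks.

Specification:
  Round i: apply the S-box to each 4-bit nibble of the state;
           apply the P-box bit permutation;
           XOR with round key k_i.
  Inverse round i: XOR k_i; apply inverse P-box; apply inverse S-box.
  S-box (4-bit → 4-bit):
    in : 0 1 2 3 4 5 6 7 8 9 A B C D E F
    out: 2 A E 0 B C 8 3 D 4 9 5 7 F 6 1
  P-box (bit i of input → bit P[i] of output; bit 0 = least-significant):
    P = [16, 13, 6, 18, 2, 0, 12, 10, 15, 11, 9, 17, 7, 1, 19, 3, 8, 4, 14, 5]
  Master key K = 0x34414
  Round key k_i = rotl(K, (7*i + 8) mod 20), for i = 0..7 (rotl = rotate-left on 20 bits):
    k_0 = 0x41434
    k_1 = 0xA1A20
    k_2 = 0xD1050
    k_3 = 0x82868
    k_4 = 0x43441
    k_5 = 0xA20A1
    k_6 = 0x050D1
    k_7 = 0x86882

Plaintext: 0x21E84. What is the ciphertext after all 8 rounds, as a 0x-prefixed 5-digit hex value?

s_0 = plaintext = 0x21E84
s_1 = Round(s_0, k_0) = 0x16A0A
s_2 = Round(s_1, k_1) = 0xD9A19
s_3 = Round(s_2, k_2) = 0x7D521
s_4 = Round(s_3, k_3) = 0x61FF3
s_5 = Round(s_4, k_4) = 0x4B46F
s_6 = Round(s_5, k_5) = 0x1AD11
s_7 = Round(s_6, k_6) = 0x6FE68
s_8 = Round(s_7, k_7) = 0xD6662

0xD6662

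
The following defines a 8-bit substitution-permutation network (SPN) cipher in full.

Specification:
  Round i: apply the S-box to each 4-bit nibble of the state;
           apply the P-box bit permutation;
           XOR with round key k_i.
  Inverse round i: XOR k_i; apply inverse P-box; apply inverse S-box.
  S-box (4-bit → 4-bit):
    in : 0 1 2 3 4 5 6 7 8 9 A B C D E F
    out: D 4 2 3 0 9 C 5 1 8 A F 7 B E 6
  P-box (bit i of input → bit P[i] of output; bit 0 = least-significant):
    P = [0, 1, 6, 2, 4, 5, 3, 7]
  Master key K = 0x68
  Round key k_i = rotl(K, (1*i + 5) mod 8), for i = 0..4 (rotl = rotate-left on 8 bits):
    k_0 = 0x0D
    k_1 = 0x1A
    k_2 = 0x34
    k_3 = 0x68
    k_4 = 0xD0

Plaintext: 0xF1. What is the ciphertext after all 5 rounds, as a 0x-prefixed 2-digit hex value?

0xD5

s_0 = plaintext = 0xF1
s_1 = Round(s_0, k_0) = 0x65
s_2 = Round(s_1, k_1) = 0x97
s_3 = Round(s_2, k_2) = 0xF5
s_4 = Round(s_3, k_3) = 0x45
s_5 = Round(s_4, k_4) = 0xD5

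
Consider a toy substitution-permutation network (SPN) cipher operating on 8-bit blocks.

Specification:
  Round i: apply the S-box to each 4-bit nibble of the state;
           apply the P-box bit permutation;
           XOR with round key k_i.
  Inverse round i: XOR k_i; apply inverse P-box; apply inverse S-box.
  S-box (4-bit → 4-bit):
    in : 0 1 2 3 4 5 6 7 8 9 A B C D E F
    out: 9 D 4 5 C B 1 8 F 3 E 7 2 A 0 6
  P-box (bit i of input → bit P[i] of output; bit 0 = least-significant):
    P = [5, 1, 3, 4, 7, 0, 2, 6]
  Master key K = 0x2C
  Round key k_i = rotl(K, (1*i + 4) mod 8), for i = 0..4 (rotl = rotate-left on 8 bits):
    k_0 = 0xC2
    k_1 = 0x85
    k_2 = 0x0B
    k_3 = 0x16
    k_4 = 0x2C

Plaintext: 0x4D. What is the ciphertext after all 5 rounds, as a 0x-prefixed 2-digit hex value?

s_0 = plaintext = 0x4D
s_1 = Round(s_0, k_0) = 0x94
s_2 = Round(s_1, k_1) = 0x1C
s_3 = Round(s_2, k_2) = 0xCD
s_4 = Round(s_3, k_3) = 0x05
s_5 = Round(s_4, k_4) = 0xDE

0xDE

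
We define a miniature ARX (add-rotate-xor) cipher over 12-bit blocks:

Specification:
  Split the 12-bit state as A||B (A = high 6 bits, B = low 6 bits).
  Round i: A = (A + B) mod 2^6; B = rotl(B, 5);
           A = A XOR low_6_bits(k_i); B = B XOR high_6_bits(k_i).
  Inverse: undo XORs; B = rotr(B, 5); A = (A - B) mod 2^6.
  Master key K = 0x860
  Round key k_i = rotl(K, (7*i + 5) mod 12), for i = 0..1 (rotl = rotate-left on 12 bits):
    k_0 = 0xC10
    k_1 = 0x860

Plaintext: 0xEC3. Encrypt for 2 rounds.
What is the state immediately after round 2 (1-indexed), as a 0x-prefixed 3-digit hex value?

0x7C9

s_0 = plaintext = 0xEC3
s_1 = Round(s_0, k_0) = 0xB91
s_2 = Round(s_1, k_1) = 0x7C9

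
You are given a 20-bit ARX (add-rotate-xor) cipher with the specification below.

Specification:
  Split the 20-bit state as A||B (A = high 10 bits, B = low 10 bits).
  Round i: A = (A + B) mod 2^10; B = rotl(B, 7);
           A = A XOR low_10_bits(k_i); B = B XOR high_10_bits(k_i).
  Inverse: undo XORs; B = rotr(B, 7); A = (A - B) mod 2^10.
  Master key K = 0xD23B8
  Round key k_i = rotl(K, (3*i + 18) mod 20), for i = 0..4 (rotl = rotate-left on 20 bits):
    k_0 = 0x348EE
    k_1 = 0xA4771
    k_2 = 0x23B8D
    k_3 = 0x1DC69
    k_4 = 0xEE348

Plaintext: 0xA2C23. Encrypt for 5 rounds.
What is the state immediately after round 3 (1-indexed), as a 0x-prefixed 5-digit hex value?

0x4BD39

s_0 = plaintext = 0xA2C23
s_1 = Round(s_0, k_0) = 0x90156
s_2 = Round(s_1, k_1) = 0x39DBB
s_3 = Round(s_2, k_2) = 0x4BD39
s_4 = Round(s_3, k_3) = 0x804D0
s_5 = Round(s_4, k_4) = 0x667A2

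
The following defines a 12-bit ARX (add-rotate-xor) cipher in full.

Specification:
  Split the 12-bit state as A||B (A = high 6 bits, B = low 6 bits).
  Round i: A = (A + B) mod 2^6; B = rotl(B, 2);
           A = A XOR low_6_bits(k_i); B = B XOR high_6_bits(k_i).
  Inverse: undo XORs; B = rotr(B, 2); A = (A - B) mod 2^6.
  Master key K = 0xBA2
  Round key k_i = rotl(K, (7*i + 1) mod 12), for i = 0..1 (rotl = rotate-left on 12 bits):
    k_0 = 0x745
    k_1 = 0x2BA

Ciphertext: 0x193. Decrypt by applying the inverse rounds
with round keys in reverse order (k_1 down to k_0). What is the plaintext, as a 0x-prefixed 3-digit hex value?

0xC72

s_0 = ciphertext = 0x193
s_1 = InvRound(s_0, k_1) = 0x996
s_2 = InvRound(s_1, k_0) = 0xC72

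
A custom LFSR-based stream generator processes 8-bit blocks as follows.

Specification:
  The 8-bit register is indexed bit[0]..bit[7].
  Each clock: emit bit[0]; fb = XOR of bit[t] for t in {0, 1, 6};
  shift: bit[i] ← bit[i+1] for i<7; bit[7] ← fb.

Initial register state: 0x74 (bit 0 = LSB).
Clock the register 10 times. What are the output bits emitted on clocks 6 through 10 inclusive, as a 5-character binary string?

reg_0 = 0x74
clock 1: out=0, reg = 0xBA
clock 2: out=0, reg = 0xDD
clock 3: out=1, reg = 0x6E
clock 4: out=0, reg = 0x37
clock 5: out=1, reg = 0x1B
clock 6: out=1, reg = 0x0D
clock 7: out=1, reg = 0x86
clock 8: out=0, reg = 0xC3
clock 9: out=1, reg = 0xE1
clock 10: out=1, reg = 0x70

11011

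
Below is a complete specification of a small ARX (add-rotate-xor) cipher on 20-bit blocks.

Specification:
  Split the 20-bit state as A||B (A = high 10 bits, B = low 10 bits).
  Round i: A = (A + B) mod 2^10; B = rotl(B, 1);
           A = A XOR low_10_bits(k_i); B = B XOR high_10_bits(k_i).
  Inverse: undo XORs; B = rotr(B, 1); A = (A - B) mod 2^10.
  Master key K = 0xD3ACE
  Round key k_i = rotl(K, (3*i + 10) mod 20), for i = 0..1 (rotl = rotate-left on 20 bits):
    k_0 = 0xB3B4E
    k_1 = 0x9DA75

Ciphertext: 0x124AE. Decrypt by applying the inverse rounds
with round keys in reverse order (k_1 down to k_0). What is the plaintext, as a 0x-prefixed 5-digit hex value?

0x735D1

s_0 = ciphertext = 0x124AE
s_1 = InvRound(s_0, k_1) = 0x3416C
s_2 = InvRound(s_1, k_0) = 0x735D1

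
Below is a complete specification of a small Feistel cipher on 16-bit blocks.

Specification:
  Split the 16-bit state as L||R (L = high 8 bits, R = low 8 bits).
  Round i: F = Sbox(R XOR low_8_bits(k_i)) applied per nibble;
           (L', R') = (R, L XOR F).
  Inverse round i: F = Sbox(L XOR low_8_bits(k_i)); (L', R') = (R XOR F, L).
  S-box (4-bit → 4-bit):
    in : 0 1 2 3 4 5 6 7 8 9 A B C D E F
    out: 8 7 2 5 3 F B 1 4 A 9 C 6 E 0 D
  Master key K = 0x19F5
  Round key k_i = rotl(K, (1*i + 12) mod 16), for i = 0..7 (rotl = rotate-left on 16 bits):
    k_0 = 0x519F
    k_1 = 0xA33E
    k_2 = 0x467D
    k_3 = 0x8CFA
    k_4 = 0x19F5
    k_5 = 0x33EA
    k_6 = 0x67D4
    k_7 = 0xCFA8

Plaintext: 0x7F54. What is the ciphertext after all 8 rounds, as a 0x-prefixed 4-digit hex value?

0x94BB

s_0 = plaintext = 0x7F54
s_1 = Round(s_0, k_0) = 0x5413
s_2 = Round(s_1, k_1) = 0x137A
s_3 = Round(s_2, k_2) = 0x7A92
s_4 = Round(s_3, k_3) = 0x92CE
s_5 = Round(s_4, k_4) = 0xCECE
s_6 = Round(s_5, k_5) = 0xCEED
s_7 = Round(s_6, k_6) = 0xED94
s_8 = Round(s_7, k_7) = 0x94BB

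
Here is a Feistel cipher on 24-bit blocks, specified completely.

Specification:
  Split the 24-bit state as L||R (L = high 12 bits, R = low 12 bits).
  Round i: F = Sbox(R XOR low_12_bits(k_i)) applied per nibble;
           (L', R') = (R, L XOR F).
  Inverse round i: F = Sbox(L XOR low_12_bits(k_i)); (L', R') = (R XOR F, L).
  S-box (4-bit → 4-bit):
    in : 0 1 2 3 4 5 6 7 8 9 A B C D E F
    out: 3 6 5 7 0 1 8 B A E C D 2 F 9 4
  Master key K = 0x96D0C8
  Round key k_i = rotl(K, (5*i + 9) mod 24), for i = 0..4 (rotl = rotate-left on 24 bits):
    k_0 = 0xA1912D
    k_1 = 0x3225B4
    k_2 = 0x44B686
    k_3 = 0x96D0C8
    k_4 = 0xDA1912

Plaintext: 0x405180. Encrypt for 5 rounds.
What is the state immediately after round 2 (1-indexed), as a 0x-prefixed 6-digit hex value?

0x7CA439

s_0 = plaintext = 0x405180
s_1 = Round(s_0, k_0) = 0x1807CA
s_2 = Round(s_1, k_1) = 0x7CA439
s_3 = Round(s_2, k_2) = 0x43921E
s_4 = Round(s_3, k_3) = 0x21E1C1
s_5 = Round(s_4, k_4) = 0x1C18E9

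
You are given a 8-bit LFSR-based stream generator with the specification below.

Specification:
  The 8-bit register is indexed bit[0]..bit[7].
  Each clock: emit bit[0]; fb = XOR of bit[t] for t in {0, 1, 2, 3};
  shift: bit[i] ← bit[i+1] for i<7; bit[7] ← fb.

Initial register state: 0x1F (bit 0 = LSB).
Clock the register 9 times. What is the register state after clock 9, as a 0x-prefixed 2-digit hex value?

0xCA

reg_0 = 0x1F
clock 1: out=1, reg = 0x0F
clock 2: out=1, reg = 0x07
clock 3: out=1, reg = 0x83
clock 4: out=1, reg = 0x41
clock 5: out=1, reg = 0xA0
clock 6: out=0, reg = 0x50
clock 7: out=0, reg = 0x28
clock 8: out=0, reg = 0x94
clock 9: out=0, reg = 0xCA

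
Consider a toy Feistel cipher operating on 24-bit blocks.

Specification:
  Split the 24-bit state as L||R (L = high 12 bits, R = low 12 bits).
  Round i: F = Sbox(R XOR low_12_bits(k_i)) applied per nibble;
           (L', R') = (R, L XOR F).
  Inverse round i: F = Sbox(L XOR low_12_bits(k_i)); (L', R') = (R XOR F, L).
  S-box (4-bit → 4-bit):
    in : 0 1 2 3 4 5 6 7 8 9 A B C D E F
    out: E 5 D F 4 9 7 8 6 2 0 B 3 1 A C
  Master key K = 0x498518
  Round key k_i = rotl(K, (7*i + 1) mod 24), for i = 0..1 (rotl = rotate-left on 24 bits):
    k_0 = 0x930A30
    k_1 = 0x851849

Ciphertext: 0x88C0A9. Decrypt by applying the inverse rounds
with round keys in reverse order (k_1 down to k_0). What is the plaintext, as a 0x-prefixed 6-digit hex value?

0xC82E90

s_0 = ciphertext = 0x88C0A9
s_1 = InvRound(s_0, k_1) = 0xE9088C
s_2 = InvRound(s_1, k_0) = 0xC82E90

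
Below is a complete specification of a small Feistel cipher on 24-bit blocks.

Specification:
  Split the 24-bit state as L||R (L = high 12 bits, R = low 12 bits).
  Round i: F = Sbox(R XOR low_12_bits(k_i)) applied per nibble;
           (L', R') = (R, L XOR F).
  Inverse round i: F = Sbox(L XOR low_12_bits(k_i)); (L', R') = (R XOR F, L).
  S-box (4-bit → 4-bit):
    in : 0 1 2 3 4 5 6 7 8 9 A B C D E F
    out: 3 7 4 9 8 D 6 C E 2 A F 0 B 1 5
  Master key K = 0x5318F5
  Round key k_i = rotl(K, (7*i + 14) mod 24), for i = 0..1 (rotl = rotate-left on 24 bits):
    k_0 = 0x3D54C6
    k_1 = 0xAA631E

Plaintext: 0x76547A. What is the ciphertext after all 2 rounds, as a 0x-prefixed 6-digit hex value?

0x495895

s_0 = plaintext = 0x76547A
s_1 = Round(s_0, k_0) = 0x47A495
s_2 = Round(s_1, k_1) = 0x495895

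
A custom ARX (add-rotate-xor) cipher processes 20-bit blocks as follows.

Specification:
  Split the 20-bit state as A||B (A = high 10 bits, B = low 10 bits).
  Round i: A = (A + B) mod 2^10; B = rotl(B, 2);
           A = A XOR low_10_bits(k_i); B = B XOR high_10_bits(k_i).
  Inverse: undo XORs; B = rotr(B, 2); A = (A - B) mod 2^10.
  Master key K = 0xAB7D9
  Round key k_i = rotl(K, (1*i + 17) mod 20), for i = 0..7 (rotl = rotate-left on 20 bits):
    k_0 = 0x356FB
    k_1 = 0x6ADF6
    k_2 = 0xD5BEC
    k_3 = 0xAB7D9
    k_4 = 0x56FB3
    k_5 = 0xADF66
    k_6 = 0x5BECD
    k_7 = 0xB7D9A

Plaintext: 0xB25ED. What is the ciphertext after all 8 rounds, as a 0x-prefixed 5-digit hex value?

s_0 = plaintext = 0xB25ED
s_1 = Round(s_0, k_0) = 0x93760
s_2 = Round(s_1, k_1) = 0x16C28
s_3 = Round(s_2, k_2) = 0xDBFF6
s_4 = Round(s_3, k_3) = 0x2F176
s_5 = Round(s_4, k_4) = 0x60482
s_6 = Round(s_5, k_5) = 0x594BF
s_7 = Round(s_6, k_6) = 0x3A793
s_8 = Round(s_7, k_7) = 0x79890

0x79890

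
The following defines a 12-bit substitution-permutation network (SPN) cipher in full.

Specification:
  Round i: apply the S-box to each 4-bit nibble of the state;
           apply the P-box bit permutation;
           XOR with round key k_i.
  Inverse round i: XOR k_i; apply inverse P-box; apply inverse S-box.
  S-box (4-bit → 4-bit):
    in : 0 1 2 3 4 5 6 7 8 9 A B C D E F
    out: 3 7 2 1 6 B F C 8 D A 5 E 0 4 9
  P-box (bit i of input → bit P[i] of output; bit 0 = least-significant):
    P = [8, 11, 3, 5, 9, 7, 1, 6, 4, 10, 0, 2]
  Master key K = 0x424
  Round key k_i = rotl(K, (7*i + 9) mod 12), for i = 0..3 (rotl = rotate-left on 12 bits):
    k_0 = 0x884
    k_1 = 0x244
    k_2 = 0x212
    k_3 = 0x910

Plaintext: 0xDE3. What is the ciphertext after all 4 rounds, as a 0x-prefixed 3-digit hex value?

0xC89

s_0 = plaintext = 0xDE3
s_1 = Round(s_0, k_0) = 0x986
s_2 = Round(s_1, k_1) = 0xB39
s_3 = Round(s_2, k_2) = 0x12B
s_4 = Round(s_3, k_3) = 0xC89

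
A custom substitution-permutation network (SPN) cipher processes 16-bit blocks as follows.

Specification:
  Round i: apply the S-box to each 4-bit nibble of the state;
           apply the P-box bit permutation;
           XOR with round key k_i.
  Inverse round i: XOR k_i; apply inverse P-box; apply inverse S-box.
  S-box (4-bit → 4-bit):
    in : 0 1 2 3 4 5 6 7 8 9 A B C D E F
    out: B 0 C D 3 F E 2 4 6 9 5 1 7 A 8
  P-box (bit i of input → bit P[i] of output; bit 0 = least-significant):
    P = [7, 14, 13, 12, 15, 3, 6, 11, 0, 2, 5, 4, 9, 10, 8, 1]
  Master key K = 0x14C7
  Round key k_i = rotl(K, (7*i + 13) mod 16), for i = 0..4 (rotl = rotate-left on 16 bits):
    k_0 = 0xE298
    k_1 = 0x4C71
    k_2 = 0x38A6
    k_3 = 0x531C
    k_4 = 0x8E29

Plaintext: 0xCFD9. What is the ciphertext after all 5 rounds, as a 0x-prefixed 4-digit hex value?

s_0 = plaintext = 0xCFD9
s_1 = Round(s_0, k_0) = 0x00C0
s_2 = Round(s_1, k_1) = 0x9AE6
s_3 = Round(s_2, k_2) = 0x45BF
s_4 = Round(s_3, k_3) = 0xC569
s_5 = Round(s_4, k_4) = 0xE454

0xE454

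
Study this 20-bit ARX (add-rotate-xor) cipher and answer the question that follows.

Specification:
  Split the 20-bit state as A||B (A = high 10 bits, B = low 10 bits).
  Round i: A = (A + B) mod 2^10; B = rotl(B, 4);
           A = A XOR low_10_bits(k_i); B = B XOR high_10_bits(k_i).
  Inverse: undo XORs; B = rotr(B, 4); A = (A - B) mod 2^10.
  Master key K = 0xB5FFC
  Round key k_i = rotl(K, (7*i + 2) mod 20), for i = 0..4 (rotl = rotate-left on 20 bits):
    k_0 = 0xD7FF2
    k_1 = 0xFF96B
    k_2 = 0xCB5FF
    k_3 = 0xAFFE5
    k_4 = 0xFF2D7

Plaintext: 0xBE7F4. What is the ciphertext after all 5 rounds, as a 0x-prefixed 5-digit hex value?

0x65637

s_0 = plaintext = 0xBE7F4
s_1 = Round(s_0, k_0) = 0x47C10
s_2 = Round(s_1, k_1) = 0x112FE
s_3 = Round(s_2, k_2) = 0xAF4C6
s_4 = Round(s_3, k_3) = 0x19ADC
s_5 = Round(s_4, k_4) = 0x65637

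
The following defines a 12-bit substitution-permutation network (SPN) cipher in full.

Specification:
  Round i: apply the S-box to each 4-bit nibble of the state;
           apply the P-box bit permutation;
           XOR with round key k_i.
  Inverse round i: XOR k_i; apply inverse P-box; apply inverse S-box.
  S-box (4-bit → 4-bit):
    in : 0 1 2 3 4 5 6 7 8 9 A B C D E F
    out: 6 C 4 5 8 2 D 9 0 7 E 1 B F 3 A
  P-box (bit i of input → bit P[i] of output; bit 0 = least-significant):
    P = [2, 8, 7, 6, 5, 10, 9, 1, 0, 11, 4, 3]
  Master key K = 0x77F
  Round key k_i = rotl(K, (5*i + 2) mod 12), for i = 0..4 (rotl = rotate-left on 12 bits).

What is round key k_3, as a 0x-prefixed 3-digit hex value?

K = 0x77F
k_0 = rotl(K, (5*0+2) mod 12) = rotl(K, 2) = 0xDFD
k_1 = rotl(K, (5*1+2) mod 12) = rotl(K, 7) = 0xFBB
k_2 = rotl(K, (5*2+2) mod 12) = rotl(K, 0) = 0x77F
k_3 = rotl(K, (5*3+2) mod 12) = rotl(K, 5) = 0xFEE

0xFEE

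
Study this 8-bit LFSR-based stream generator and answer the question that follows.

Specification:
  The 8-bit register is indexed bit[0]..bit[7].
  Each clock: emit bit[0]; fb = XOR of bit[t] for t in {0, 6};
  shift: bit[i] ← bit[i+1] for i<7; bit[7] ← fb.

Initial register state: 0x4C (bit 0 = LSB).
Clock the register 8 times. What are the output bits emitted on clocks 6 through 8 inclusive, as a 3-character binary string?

reg_0 = 0x4C
clock 1: out=0, reg = 0xA6
clock 2: out=0, reg = 0x53
clock 3: out=1, reg = 0x29
clock 4: out=1, reg = 0x94
clock 5: out=0, reg = 0x4A
clock 6: out=0, reg = 0xA5
clock 7: out=1, reg = 0xD2
clock 8: out=0, reg = 0xE9

010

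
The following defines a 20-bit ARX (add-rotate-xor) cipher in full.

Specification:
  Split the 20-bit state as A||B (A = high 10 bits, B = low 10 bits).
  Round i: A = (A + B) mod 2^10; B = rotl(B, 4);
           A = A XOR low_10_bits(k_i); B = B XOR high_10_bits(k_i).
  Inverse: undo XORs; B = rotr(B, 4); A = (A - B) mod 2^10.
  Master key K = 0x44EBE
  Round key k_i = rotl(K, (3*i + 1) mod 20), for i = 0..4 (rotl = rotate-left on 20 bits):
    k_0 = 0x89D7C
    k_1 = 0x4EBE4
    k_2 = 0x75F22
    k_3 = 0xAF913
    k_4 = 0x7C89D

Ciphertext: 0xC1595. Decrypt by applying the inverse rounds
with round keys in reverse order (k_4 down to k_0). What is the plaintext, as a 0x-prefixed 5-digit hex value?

s_0 = ciphertext = 0xC1595
s_1 = InvRound(s_0, k_4) = 0x749C6
s_2 = InvRound(s_1, k_3) = 0xA2A37
s_3 = InvRound(s_2, k_2) = 0x5A83E
s_4 = InvRound(s_3, k_1) = 0x5F910
s_5 = InvRound(s_4, k_0) = 0x83DF3

0x83DF3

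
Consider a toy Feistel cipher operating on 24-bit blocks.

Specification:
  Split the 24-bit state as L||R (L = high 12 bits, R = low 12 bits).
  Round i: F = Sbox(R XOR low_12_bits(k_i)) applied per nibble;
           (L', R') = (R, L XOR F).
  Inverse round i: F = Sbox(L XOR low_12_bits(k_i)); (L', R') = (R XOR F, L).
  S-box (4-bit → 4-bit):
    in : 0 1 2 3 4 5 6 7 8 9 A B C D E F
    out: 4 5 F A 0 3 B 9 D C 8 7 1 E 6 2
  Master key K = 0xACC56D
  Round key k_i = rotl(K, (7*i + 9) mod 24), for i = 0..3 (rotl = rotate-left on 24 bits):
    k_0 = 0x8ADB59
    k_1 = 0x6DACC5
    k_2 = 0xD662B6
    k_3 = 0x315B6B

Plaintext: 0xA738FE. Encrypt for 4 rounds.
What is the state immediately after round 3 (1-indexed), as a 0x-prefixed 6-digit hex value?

s_0 = plaintext = 0xA738FE
s_1 = Round(s_0, k_0) = 0x8FE0FA
s_2 = Round(s_1, k_1) = 0x0FA95C
s_3 = Round(s_2, k_2) = 0x95C792
s_4 = Round(s_3, k_3) = 0x792870

0x95C792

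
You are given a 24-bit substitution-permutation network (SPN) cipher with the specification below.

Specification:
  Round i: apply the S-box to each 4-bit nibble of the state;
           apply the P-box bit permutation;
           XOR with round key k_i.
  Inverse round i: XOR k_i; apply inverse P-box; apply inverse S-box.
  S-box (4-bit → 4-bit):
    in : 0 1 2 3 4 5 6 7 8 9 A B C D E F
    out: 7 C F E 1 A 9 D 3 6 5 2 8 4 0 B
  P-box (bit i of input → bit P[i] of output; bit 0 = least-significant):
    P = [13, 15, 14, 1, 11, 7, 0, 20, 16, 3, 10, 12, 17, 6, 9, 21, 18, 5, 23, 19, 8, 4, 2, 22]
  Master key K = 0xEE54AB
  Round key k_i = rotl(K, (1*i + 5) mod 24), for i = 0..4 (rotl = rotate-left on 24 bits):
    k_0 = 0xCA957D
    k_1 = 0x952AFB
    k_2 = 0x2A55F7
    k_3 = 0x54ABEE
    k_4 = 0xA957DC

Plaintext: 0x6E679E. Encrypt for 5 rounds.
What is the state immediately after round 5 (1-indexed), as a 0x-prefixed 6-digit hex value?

s_0 = plaintext = 0x6E679E
s_1 = Round(s_0, k_0) = 0xA980FC
s_2 = Round(s_1, k_1) = 0x062715
s_3 = Round(s_2, k_2) = 0x15C2A0
s_4 = Round(s_3, k_3) = 0x3D57C3
s_5 = Round(s_4, k_4) = 0x58838A

0x58838A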